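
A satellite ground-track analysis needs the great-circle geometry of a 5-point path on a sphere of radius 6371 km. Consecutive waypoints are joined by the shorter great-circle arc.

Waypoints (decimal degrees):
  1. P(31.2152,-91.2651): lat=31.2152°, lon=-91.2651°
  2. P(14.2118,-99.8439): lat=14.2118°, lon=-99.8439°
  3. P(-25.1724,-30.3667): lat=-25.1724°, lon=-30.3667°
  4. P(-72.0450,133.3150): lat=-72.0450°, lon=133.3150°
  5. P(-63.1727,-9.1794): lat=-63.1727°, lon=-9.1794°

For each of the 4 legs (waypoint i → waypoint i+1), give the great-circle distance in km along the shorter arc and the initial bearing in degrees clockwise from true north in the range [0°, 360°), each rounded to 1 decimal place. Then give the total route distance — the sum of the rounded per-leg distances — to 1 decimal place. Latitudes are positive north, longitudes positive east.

Leg 1: dist=2083.3 km, bearing=206.8°
Leg 2: dist=8704.2 km, bearing=120.0°
Leg 3: dist=9132.8 km, bearing=175.0°
Leg 4: dist=4713.8 km, bearing=204.1°
Total: 24634.1 km

Leg 1: φ1=0.5448080, φ2=0.2480427, Δφ=-0.2967653, Δλ=-0.1497283 rad; a=sin²(Δφ/2)+cosφ1·cosφ2·sin²(Δλ/2)=0.0264941650; c=2·atan2(√a, √(1-a))=0.326995467; dist=6371·c=2083.288 ≈ 2083.3 km; running total=2083.3 km
Leg 1 bearing: y=sinΔλ·cosφ2=-0.14460412, x=cosφ1·sinφ2-sinφ1·cosφ2·cosΔλ=-0.28680750; θ=atan2(y, x)=-153.2434° <0 so +360° → 206.7566° ≈ 206.8°
Leg 2: φ1=0.2480427, φ2=-0.4393413, Δφ=-0.6873840, Δλ=1.2126059 rad; a=sin²(Δφ/2)+cosφ1·cosφ2·sin²(Δλ/2)=0.3984245908; c=2·atan2(√a, √(1-a))=1.366221554; dist=6371·c=8704.198 ≈ 8704.2 km; running total=10787.5 km
Leg 2 bearing: y=sinΔλ·cosφ2=0.84759216, x=cosφ1·sinφ2-sinφ1·cosφ2·cosΔλ=-0.49022166; θ=atan2(y, x)=120.0438° ≈ 120.0°
Leg 3: φ1=-0.4393413, φ2=-1.2574225, Δφ=-0.8180812, Δλ=2.8567846 rad; a=sin²(Δφ/2)+cosφ1·cosφ2·sin²(Δλ/2)=0.4315631832; c=2·atan2(√a, √(1-a))=1.433491676; dist=6371·c=9132.775 ≈ 9132.8 km; running total=19920.3 km
Leg 3 bearing: y=sinΔλ·cosφ2=0.08661561, x=cosφ1·sinφ2-sinφ1·cosφ2·cosΔλ=-0.98679448; θ=atan2(y, x)=174.9837° ≈ 175.0°
Leg 4: φ1=-1.2574225, φ2=-1.1025716, Δφ=0.1548508, Δλ=-2.4869964 rad; a=sin²(Δφ/2)+cosφ1·cosφ2·sin²(Δλ/2)=0.1307270104; c=2·atan2(√a, √(1-a))=0.739885175; dist=6371·c=4713.808 ≈ 4713.8 km; running total=24634.1 km
Leg 4 bearing: y=sinΔλ·cosφ2=-0.27477072, x=cosφ1·sinφ2-sinφ1·cosφ2·cosΔλ=-0.61567109; θ=atan2(y, x)=-155.9490° <0 so +360° → 204.0510° ≈ 204.1°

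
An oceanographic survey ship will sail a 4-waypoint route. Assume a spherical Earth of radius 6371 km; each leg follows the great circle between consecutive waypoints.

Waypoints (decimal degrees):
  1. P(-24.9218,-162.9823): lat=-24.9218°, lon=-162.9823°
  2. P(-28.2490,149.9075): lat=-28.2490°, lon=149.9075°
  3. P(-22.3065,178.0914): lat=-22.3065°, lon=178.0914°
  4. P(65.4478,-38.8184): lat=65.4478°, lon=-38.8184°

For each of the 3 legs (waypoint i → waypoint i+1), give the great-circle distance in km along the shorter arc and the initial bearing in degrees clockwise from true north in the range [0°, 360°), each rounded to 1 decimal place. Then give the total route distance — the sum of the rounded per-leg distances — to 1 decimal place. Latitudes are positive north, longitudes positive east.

Leg 1: φ1=-0.4349675, φ2=-0.4930381, Δφ=-0.0580706, Δλ=5.4609572 rad; a=sin²(Δφ/2)+cosφ1·cosφ2·sin²(Δλ/2)=0.1284266434; c=2·atan2(√a, √(1-a))=0.733035465; dist=6371·c=4670.169 ≈ 4670.2 km; running total=4670.2 km
Leg 1 bearing: y=sinΔλ·cosφ2=-0.64540305, x=cosφ1·sinφ2-sinφ1·cosφ2·cosΔλ=-0.17660088; θ=atan2(y, x)=-105.3032° <0 so +360° → 254.6968° ≈ 254.7°
Leg 2: φ1=-0.4930381, φ2=-0.3893219, Δφ=0.1037162, Δλ=0.4919019 rad; a=sin²(Δφ/2)+cosφ1·cosφ2·sin²(Δλ/2)=0.0510003183; c=2·atan2(√a, √(1-a))=0.455595058; dist=6371·c=2902.596 ≈ 2902.6 km; running total=7572.8 km
Leg 2 bearing: y=sinΔλ·cosφ2=0.43695909, x=cosφ1·sinφ2-sinφ1·cosφ2·cosΔλ=0.05161299; θ=atan2(y, x)=83.2635° ≈ 83.3°
Leg 3: φ1=-0.3893219, φ2=1.1422796, Δφ=1.5316015, Δλ=-3.7857902 rad; a=sin²(Δφ/2)+cosφ1·cosφ2·sin²(Δλ/2)=0.8263117098; c=2·atan2(√a, √(1-a))=2.281838049; dist=6371·c=14537.590 ≈ 14537.6 km; running total=22110.4 km
Leg 3 bearing: y=sinΔλ·cosφ2=0.24954471, x=cosφ1·sinφ2-sinφ1·cosφ2·cosΔλ=0.71540905; θ=atan2(y, x)=19.2295° ≈ 19.2°

Leg 1: dist=4670.2 km, bearing=254.7°
Leg 2: dist=2902.6 km, bearing=83.3°
Leg 3: dist=14537.6 km, bearing=19.2°
Total: 22110.4 km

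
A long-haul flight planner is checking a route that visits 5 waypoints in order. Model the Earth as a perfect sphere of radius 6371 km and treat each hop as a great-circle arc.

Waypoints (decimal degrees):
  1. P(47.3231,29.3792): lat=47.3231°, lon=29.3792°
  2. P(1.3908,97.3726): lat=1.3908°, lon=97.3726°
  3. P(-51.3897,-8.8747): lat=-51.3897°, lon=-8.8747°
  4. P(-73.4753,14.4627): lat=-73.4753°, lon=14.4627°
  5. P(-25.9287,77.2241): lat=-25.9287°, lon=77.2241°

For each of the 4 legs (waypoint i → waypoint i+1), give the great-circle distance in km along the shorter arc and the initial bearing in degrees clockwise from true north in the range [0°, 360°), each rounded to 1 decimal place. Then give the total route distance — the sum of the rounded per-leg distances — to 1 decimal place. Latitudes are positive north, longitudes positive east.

Leg 1: φ1=0.8259439, φ2=0.0242740, Δφ=-0.8016699, Δλ=1.1867087 rad; a=sin²(Δφ/2)+cosφ1·cosφ2·sin²(Δλ/2)=0.3641130679; c=2·atan2(√a, √(1-a))=1.295560532; dist=6371·c=8254.016 ≈ 8254.0 km; running total=8254.0 km
Leg 1 bearing: y=sinΔλ·cosφ2=0.92686756, x=cosφ1·sinφ2-sinφ1·cosφ2·cosΔλ=-0.25895075; θ=atan2(y, x)=105.6094° ≈ 105.6°
Leg 2: φ1=0.0242740, φ2=-0.8969195, Δφ=-0.9211935, Δλ=-1.8543652 rad; a=sin²(Δφ/2)+cosφ1·cosφ2·sin²(Δλ/2)=0.5967526654; c=2·atan2(√a, √(1-a))=1.765530084; dist=6371·c=11248.192 ≈ 11248.2 km; running total=19502.2 km
Leg 2 bearing: y=sinΔλ·cosφ2=-0.59909861, x=cosφ1·sinφ2-sinφ1·cosφ2·cosΔλ=-0.77694050; θ=atan2(y, x)=-142.3642° <0 so +360° → 217.6358° ≈ 217.6°
Leg 3: φ1=-0.8969195, φ2=-1.2823859, Δφ=-0.3854664, Δλ=0.4073145 rad; a=sin²(Δφ/2)+cosφ1·cosφ2·sin²(Δλ/2)=0.0439487952; c=2·atan2(√a, √(1-a))=0.422412872; dist=6371·c=2691.192 ≈ 2691.2 km; running total=22193.4 km
Leg 3 bearing: y=sinΔλ·cosφ2=0.11267497, x=cosφ1·sinφ2-sinφ1·cosφ2·cosΔλ=-0.39417451; θ=atan2(y, x)=164.0474° ≈ 164.0°
Leg 4: φ1=-1.2823859, φ2=-0.4525412, Δφ=0.8298447, Δλ=1.0953931 rad; a=sin²(Δφ/2)+cosφ1·cosφ2·sin²(Δλ/2)=0.2318647716; c=2·atan2(√a, √(1-a))=1.004784100; dist=6371·c=6401.480 ≈ 6401.5 km; running total=28594.9 km
Leg 4 bearing: y=sinΔλ·cosφ2=0.79960959, x=cosφ1·sinφ2-sinφ1·cosφ2·cosΔλ=0.27025637; θ=atan2(y, x)=71.3255° ≈ 71.3°

Leg 1: dist=8254.0 km, bearing=105.6°
Leg 2: dist=11248.2 km, bearing=217.6°
Leg 3: dist=2691.2 km, bearing=164.0°
Leg 4: dist=6401.5 km, bearing=71.3°
Total: 28594.9 km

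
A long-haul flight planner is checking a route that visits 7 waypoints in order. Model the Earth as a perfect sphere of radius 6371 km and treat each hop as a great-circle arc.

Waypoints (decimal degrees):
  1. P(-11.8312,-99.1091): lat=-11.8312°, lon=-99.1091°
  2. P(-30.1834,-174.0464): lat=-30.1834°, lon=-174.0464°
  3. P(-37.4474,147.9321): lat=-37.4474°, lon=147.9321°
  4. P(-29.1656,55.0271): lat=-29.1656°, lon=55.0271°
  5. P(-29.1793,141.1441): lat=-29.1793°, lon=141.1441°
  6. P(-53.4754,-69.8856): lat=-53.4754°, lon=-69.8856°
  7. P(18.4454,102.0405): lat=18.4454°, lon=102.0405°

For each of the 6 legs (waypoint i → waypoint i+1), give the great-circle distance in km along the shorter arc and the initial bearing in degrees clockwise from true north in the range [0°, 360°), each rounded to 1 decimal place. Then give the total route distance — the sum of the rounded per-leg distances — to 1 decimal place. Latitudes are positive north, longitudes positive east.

Leg 1: dist=7912.5 km, bearing=241.9°
Leg 2: dist=3578.8 km, bearing=246.6°
Leg 3: dist=8324.0 km, bearing=244.6°
Leg 4: dist=8138.2 km, bearing=114.5°
Leg 5: dist=10348.5 km, bearing=162.1°
Leg 6: dist=16058.2 km, bearing=166.8°
Total: 54360.2 km

Leg 1: φ1=-0.2064934, φ2=-0.5267997, Δφ=-0.3203063, Δλ=-1.3079026 rad; a=sin²(Δφ/2)+cosφ1·cosφ2·sin²(Δλ/2)=0.3385239421; c=2·atan2(√a, √(1-a))=1.241949232; dist=6371·c=7912.459 ≈ 7912.5 km; running total=7912.5 km
Leg 1 bearing: y=sinΔλ·cosφ2=-0.83472076, x=cosφ1·sinφ2-sinφ1·cosφ2·cosΔλ=-0.44603048; θ=atan2(y, x)=-118.1177° <0 so +360° → 241.8823° ≈ 241.9°
Leg 2: φ1=-0.5267997, φ2=-0.6535804, Δφ=-0.1267807, Δλ=5.6195849 rad; a=sin²(Δφ/2)+cosφ1·cosφ2·sin²(Δλ/2)=0.0768335726; c=2·atan2(√a, √(1-a))=0.561733824; dist=6371·c=3578.806 ≈ 3578.8 km; running total=11491.3 km
Leg 2 bearing: y=sinΔλ·cosφ2=-0.48901568, x=cosφ1·sinφ2-sinφ1·cosφ2·cosΔλ=-0.21115010; θ=atan2(y, x)=-113.3540° <0 so +360° → 246.6460° ≈ 246.6°
Leg 3: φ1=-0.6535804, φ2=-0.5090357, Δφ=0.1445447, Δλ=-1.6214981 rad; a=sin²(Δφ/2)+cosφ1·cosφ2·sin²(Δλ/2)=0.3694091439; c=2·atan2(√a, √(1-a))=1.306550121; dist=6371·c=8324.031 ≈ 8324.0 km; running total=19815.3 km
Leg 3 bearing: y=sinΔλ·cosφ2=-0.87209269, x=cosφ1·sinφ2-sinφ1·cosφ2·cosΔλ=-0.41380968; θ=atan2(y, x)=-115.3844° <0 so +360° → 244.6156° ≈ 244.6°
Leg 4: φ1=-0.5090357, φ2=-0.5092749, Δφ=-0.0002391, Δλ=1.5030252 rad; a=sin²(Δφ/2)+cosφ1·cosφ2·sin²(Δλ/2)=0.3553865293; c=2·atan2(√a, √(1-a))=1.277377161; dist=6371·c=8138.170 ≈ 8138.2 km; running total=27953.5 km
Leg 4 bearing: y=sinΔλ·cosφ2=0.87109400, x=cosφ1·sinφ2-sinφ1·cosφ2·cosΔλ=-0.39691688; θ=atan2(y, x)=114.4965° ≈ 114.5°
Leg 5: φ1=-0.5092749, φ2=-0.9333218, Δφ=-0.4240469, Δλ=-3.6831631 rad; a=sin²(Δφ/2)+cosφ1·cosφ2·sin²(Δλ/2)=0.5267442067; c=2·atan2(√a, √(1-a))=1.624310278; dist=6371·c=10348.481 ≈ 10348.5 km; running total=38302.0 km
Leg 5 bearing: y=sinΔλ·cosφ2=0.30679852, x=cosφ1·sinφ2-sinφ1·cosφ2·cosΔλ=-0.95027031; θ=atan2(y, x)=162.1071° ≈ 162.1°
Leg 6: φ1=-0.9333218, φ2=0.3219330, Δφ=1.2552548, Δλ=3.0006765 rad; a=sin²(Δφ/2)+cosφ1·cosφ2·sin²(Δλ/2)=0.9066276153; c=2·atan2(√a, √(1-a))=2.520520844; dist=6371·c=16058.238 ≈ 16058.2 km; running total=54360.2 km
Leg 6 bearing: y=sinΔλ·cosφ2=0.13323468, x=cosφ1·sinφ2-sinφ1·cosφ2·cosΔλ=-0.56644898; θ=atan2(y, x)=166.7640° ≈ 166.8°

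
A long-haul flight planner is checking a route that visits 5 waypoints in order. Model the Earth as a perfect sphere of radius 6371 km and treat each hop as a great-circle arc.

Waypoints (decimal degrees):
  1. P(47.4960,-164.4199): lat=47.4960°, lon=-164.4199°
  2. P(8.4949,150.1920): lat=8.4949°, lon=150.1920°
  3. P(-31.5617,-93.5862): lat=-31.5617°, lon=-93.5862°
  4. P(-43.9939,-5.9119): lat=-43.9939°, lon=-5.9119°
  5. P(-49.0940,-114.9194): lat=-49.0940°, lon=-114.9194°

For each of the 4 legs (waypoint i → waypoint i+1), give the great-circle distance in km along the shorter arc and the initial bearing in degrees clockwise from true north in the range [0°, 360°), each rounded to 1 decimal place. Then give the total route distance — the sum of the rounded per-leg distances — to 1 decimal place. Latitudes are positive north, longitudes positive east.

Leg 1: φ1=0.8289616, φ2=0.1482640, Δφ=-0.6806976, Δλ=5.4910135 rad; a=sin²(Δφ/2)+cosφ1·cosφ2·sin²(Δλ/2)=0.2108986724; c=2·atan2(√a, √(1-a))=0.954272277; dist=6371·c=6079.669 ≈ 6079.7 km; running total=6079.7 km
Leg 1 bearing: y=sinΔλ·cosφ2=-0.70407017, x=cosφ1·sinφ2-sinφ1·cosφ2·cosΔλ=-0.41227040; θ=atan2(y, x)=-120.3512° <0 so +360° → 239.6488° ≈ 239.6°
Leg 2: φ1=0.1482640, φ2=-0.5508556, Δφ=-0.6991196, Δλ=-4.2547322 rad; a=sin²(Δφ/2)+cosφ1·cosφ2·sin²(Δλ/2)=0.7248386025; c=2·atan2(√a, √(1-a))=2.037200238; dist=6371·c=12979.003 ≈ 12979.0 km; running total=19058.7 km
Leg 2 bearing: y=sinΔλ·cosφ2=0.76439004, x=cosφ1·sinφ2-sinφ1·cosφ2·cosΔλ=-0.46205875; θ=atan2(y, x)=121.1521° ≈ 121.2°
Leg 3: φ1=-0.5508556, φ2=-0.7678384, Δφ=-0.2169828, Δλ=1.5302052 rad; a=sin²(Δφ/2)+cosφ1·cosφ2·sin²(Δλ/2)=0.3057845572; c=2·atan2(√a, √(1-a))=1.171868170; dist=6371·c=7465.972 ≈ 7466.0 km; running total=26524.7 km
Leg 3 bearing: y=sinΔλ·cosφ2=0.71882117, x=cosφ1·sinφ2-sinφ1·cosφ2·cosΔλ=-0.57655666; θ=atan2(y, x)=128.7326° ≈ 128.7°
Leg 4: φ1=-0.7678384, φ2=-0.8568519, Δφ=-0.0890135, Δλ=-1.9025398 rad; a=sin²(Δφ/2)+cosφ1·cosφ2·sin²(Δλ/2)=0.3142373196; c=2·atan2(√a, √(1-a))=1.190144886; dist=6371·c=7582.413 ≈ 7582.4 km; running total=34107.1 km
Leg 4 bearing: y=sinΔλ·cosφ2=-0.61911653, x=cosφ1·sinφ2-sinφ1·cosφ2·cosΔλ=-0.69185521; θ=atan2(y, x)=-138.1758° <0 so +360° → 221.8242° ≈ 221.8°

Leg 1: dist=6079.7 km, bearing=239.6°
Leg 2: dist=12979.0 km, bearing=121.2°
Leg 3: dist=7466.0 km, bearing=128.7°
Leg 4: dist=7582.4 km, bearing=221.8°
Total: 34107.1 km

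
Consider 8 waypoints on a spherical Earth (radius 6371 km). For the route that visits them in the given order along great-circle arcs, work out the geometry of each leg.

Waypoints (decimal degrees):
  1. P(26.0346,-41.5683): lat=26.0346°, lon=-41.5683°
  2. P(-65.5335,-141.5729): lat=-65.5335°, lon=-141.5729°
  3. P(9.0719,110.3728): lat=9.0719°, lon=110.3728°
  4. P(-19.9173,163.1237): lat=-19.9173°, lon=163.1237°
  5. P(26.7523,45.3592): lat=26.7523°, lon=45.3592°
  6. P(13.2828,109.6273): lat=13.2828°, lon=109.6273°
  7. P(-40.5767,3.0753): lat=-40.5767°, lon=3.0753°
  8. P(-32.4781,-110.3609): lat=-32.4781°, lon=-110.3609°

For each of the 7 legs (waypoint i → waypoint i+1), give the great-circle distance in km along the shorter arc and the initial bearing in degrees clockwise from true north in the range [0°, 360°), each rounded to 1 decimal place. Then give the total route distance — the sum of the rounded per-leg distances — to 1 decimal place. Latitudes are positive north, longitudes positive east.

Leg 1: dist=13082.7 km, bearing=207.4°
Leg 2: dist=11751.1 km, bearing=257.2°
Leg 3: dist=6610.9 km, bearing=119.7°
Leg 4: dist=13675.5 km, bearing=289.6°
Leg 5: dist=6812.5 km, bearing=89.0°
Leg 6: dist=12354.1 km, bearing=231.3°
Leg 7: dist=9404.9 km, bearing=231.0°
Total: 73691.7 km

Leg 1: φ1=0.4543895, φ2=-1.1437753, Δφ=-1.5981648, Δλ=-1.7454095 rad; a=sin²(Δφ/2)+cosφ1·cosφ2·sin²(Δλ/2)=0.7320755393; c=2·atan2(√a, √(1-a))=2.053472283; dist=6371·c=13082.672 ≈ 13082.7 km; running total=13082.7 km
Leg 1 bearing: y=sinΔλ·cosφ2=-0.40786332, x=cosφ1·sinφ2-sinφ1·cosφ2·cosΔλ=-0.78626414; θ=atan2(y, x)=-152.5826° <0 so +360° → 207.4174° ≈ 207.4°
Leg 2: φ1=-1.1437753, φ2=0.1583345, Δφ=1.3021099, Δλ=4.3972820 rad; a=sin²(Δφ/2)+cosφ1·cosφ2·sin²(Δλ/2)=0.6351328674; c=2·atan2(√a, √(1-a))=1.844465354; dist=6371·c=11751.089 ≈ 11751.1 km; running total=24833.8 km
Leg 2 bearing: y=sinΔλ·cosφ2=-0.93887037, x=cosφ1·sinφ2-sinφ1·cosφ2·cosΔλ=-0.21325771; θ=atan2(y, x)=-102.7972° <0 so +360° → 257.2028° ≈ 257.2°
Leg 3: φ1=0.1583345, φ2=-0.3476225, Δφ=-0.5059570, Δλ=0.9206769 rad; a=sin²(Δφ/2)+cosφ1·cosφ2·sin²(Δλ/2)=0.2458776856; c=2·atan2(√a, √(1-a))=1.037651020; dist=6371·c=6610.875 ≈ 6610.9 km; running total=31444.7 km
Leg 3 bearing: y=sinΔλ·cosφ2=0.74839833, x=cosφ1·sinφ2-sinφ1·cosφ2·cosΔλ=-0.42613066; θ=atan2(y, x)=119.6568° ≈ 119.7°
Leg 4: φ1=-0.3476225, φ2=0.4669157, Δφ=0.8145382, Δλ=-2.0553783 rad; a=sin²(Δφ/2)+cosφ1·cosφ2·sin²(Δλ/2)=0.7722191897; c=2·atan2(√a, √(1-a))=2.146515744; dist=6371·c=13675.452 ≈ 13675.5 km; running total=45120.2 km
Leg 4 bearing: y=sinΔλ·cosφ2=-0.79015409, x=cosφ1·sinφ2-sinφ1·cosφ2·cosΔλ=0.28150199; θ=atan2(y, x)=-70.3909° <0 so +360° → 289.6091° ≈ 289.6°
Leg 5: φ1=0.4669157, φ2=0.2318286, Δφ=-0.2350871, Δλ=1.1216899 rad; a=sin²(Δφ/2)+cosφ1·cosφ2·sin²(Δλ/2)=0.2596306008; c=2·atan2(√a, √(1-a))=1.069299263; dist=6371·c=6812.506 ≈ 6812.5 km; running total=51932.7 km
Leg 5 bearing: y=sinΔλ·cosφ2=0.87673619, x=cosφ1·sinφ2-sinφ1·cosφ2·cosΔλ=0.01496210; θ=atan2(y, x)=89.0223° ≈ 89.0°
Leg 6: φ1=0.2318286, φ2=-0.7081970, Δφ=-0.9400256, Δλ=-1.8596832 rad; a=sin²(Δφ/2)+cosφ1·cosφ2·sin²(Δλ/2)=0.6800207103; c=2·atan2(√a, √(1-a))=1.939108618; dist=6371·c=12354.061 ≈ 12354.1 km; running total=64286.8 km
Leg 6 bearing: y=sinΔλ·cosφ2=-0.72806192, x=cosφ1·sinφ2-sinφ1·cosφ2·cosΔλ=-0.58334897; θ=atan2(y, x)=-128.7029° <0 so +360° → 231.2971° ≈ 231.3°
Leg 7: φ1=-0.7081970, φ2=-0.5668498, Δφ=0.1413472, Δλ=-1.9798352 rad; a=sin²(Δφ/2)+cosφ1·cosφ2·sin²(Δλ/2)=0.4527778651; c=2·atan2(√a, √(1-a))=1.476211088; dist=6371·c=9404.941 ≈ 9404.9 km; running total=73691.7 km
Leg 7 bearing: y=sinΔλ·cosφ2=-0.77400299, x=cosφ1·sinφ2-sinφ1·cosφ2·cosΔλ=-0.62609875; θ=atan2(y, x)=-128.9697° <0 so +360° → 231.0303° ≈ 231.0°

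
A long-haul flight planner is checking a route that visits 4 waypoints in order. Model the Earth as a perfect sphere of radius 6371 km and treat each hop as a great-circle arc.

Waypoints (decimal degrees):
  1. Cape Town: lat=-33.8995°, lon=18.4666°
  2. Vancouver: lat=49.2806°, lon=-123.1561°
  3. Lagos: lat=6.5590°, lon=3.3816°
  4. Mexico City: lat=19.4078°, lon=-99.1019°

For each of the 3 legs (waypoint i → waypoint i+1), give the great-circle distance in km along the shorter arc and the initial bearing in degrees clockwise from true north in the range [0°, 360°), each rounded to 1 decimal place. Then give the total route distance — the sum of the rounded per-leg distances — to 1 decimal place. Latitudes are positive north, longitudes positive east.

Leg 1: dist=16446.6 km, bearing=310.3°
Leg 2: dist=11943.8 km, bearing=56.8°
Leg 3: dist=11060.9 km, bearing=291.0°
Total: 39451.3 km

Leg 1: φ1=-0.5916579, φ2=0.8601087, Δφ=1.4517666, Δλ=-2.4717824 rad; a=sin²(Δφ/2)+cosφ1·cosφ2·sin²(Δλ/2)=0.9235967759; c=2·atan2(√a, √(1-a))=2.581476774; dist=6371·c=16446.589 ≈ 16446.6 km; running total=16446.6 km
Leg 1 bearing: y=sinΔλ·cosφ2=-0.40500632, x=cosφ1·sinφ2-sinφ1·cosφ2·cosΔλ=0.34385021; θ=atan2(y, x)=-49.6688° <0 so +360° → 310.3312° ≈ 310.3°
Leg 2: φ1=0.8601087, φ2=0.1144761, Δφ=-0.7456326, Δλ=2.2084995 rad; a=sin²(Δφ/2)+cosφ1·cosφ2·sin²(Δλ/2)=0.6496324704; c=2·atan2(√a, √(1-a))=1.874718523; dist=6371·c=11943.832 ≈ 11943.8 km; running total=28390.4 km
Leg 2 bearing: y=sinΔλ·cosφ2=0.79820643, x=cosφ1·sinφ2-sinφ1·cosφ2·cosΔλ=0.52278772; θ=atan2(y, x)=56.7771° ≈ 56.8°
Leg 3: φ1=0.1144761, φ2=0.3387300, Δφ=0.2242539, Δλ=-1.7886745 rad; a=sin²(Δφ/2)+cosφ1·cosφ2·sin²(Δλ/2)=0.5822925800; c=2·atan2(√a, √(1-a))=1.736133748; dist=6371·c=11060.908 ≈ 11060.9 km; running total=39451.3 km
Leg 3 bearing: y=sinΔλ·cosφ2=-0.92087911, x=cosφ1·sinφ2-sinφ1·cosφ2·cosΔλ=0.35340259; θ=atan2(y, x)=-69.0049° <0 so +360° → 290.9951° ≈ 291.0°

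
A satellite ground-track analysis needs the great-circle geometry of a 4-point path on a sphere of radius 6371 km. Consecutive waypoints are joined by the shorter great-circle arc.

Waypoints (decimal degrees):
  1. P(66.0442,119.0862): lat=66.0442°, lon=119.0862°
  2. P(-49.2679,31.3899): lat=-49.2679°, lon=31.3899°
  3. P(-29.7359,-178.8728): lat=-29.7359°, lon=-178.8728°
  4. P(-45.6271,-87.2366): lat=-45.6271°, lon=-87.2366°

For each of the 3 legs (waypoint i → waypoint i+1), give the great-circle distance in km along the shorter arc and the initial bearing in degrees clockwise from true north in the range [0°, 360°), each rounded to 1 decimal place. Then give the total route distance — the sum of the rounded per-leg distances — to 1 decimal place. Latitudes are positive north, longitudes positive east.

Leg 1: φ1=1.1526887, φ2=-0.8598871, Δφ=-2.0125758, Δλ=-1.5305892 rad; a=sin²(Δφ/2)+cosφ1·cosφ2·sin²(Δλ/2)=0.8409220299; c=2·atan2(√a, √(1-a))=2.321076947; dist=6371·c=14787.581 ≈ 14787.6 km; running total=14787.6 km
Leg 1 bearing: y=sinΔλ·cosφ2=-0.65199568, x=cosφ1·sinφ2-sinφ1·cosφ2·cosΔλ=-0.33164788; θ=atan2(y, x)=-116.9609° <0 so +360° → 243.0391° ≈ 243.0°
Leg 2: φ1=-0.8598871, φ2=-0.5189894, Δφ=0.3408977, Δλ=-3.6697764 rad; a=sin²(Δφ/2)+cosφ1·cosφ2·sin²(Δλ/2)=0.5567649442; c=2·atan2(√a, √(1-a))=1.684571523; dist=6371·c=10732.405 ≈ 10732.4 km; running total=25520.0 km
Leg 2 bearing: y=sinΔλ·cosφ2=0.43760373, x=cosφ1·sinφ2-sinφ1·cosφ2·cosΔλ=-0.89197194; θ=atan2(y, x)=153.8673° ≈ 153.9°
Leg 3: φ1=-0.5189894, φ2=-0.7963431, Δφ=-0.2773538, Δλ=1.5993534 rad; a=sin²(Δφ/2)+cosφ1·cosφ2·sin²(Δλ/2)=0.3313970166; c=2·atan2(√a, √(1-a))=1.226848871; dist=6371·c=7816.254 ≈ 7816.3 km; running total=33336.3 km
Leg 3 bearing: y=sinΔλ·cosφ2=0.69904020, x=cosφ1·sinφ2-sinφ1·cosφ2·cosΔλ=-0.63058302; θ=atan2(y, x)=132.0527° ≈ 132.1°

Leg 1: dist=14787.6 km, bearing=243.0°
Leg 2: dist=10732.4 km, bearing=153.9°
Leg 3: dist=7816.3 km, bearing=132.1°
Total: 33336.3 km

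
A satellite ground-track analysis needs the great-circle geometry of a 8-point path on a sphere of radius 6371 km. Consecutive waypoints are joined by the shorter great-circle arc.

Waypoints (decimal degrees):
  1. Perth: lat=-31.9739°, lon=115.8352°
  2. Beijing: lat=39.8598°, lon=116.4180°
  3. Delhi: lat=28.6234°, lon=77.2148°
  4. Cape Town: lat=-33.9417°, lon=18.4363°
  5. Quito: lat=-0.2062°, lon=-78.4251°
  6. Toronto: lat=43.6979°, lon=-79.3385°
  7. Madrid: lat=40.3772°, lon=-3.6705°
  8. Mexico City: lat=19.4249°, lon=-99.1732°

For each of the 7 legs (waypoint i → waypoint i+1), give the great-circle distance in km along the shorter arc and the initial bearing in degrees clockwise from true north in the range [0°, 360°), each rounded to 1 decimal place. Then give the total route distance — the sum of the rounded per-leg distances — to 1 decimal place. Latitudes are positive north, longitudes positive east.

Leg 1: dist=7987.8 km, bearing=0.5°
Leg 2: dist=3779.2 km, bearing=263.0°
Leg 3: dist=9305.4 km, bearing=225.5°
Leg 4: dist=10627.2 km, bearing=266.0°
Leg 5: dist=4882.8 km, bearing=359.0°
Leg 6: dist=6035.2 km, bearing=65.4°
Leg 7: dist=9070.5 km, bearing=288.4°
Total: 51688.1 km

Leg 1: φ1=-0.5580498, φ2=0.6956847, Δφ=1.2537346, Δλ=0.0101718 rad; a=sin²(Δφ/2)+cosφ1·cosφ2·sin²(Δλ/2)=0.3441287860; c=2·atan2(√a, √(1-a))=1.253770032; dist=6371·c=7987.769 ≈ 7987.8 km; running total=7987.8 km
Leg 1 bearing: y=sinΔλ·cosφ2=0.00780788, x=cosφ1·sinφ2-sinφ1·cosφ2·cosΔλ=0.95013457; θ=atan2(y, x)=0.4708° ≈ 0.5°
Leg 2: φ1=0.6956847, φ2=0.4995726, Δφ=-0.1961122, Δλ=-0.6842249 rad; a=sin²(Δφ/2)+cosφ1·cosφ2·sin²(Δλ/2)=0.0854176285; c=2·atan2(√a, √(1-a))=0.593184490; dist=6371·c=3779.178 ≈ 3779.2 km; running total=11767.0 km
Leg 2 bearing: y=sinΔλ·cosφ2=-0.55482535, x=cosφ1·sinφ2-sinφ1·cosφ2·cosΔλ=-0.06822507; θ=atan2(y, x)=-97.0103° <0 so +360° → 262.9897° ≈ 263.0°
Leg 3: φ1=0.4995726, φ2=-0.5923944, Δφ=-1.0919670, Δλ=-1.0258784 rad; a=sin²(Δφ/2)+cosφ1·cosφ2·sin²(Δλ/2)=0.4450035609; c=2·atan2(√a, √(1-a))=1.460580442; dist=6371·c=9305.358 ≈ 9305.4 km; running total=21072.4 km
Leg 3 bearing: y=sinΔλ·cosφ2=-0.70945412, x=cosφ1·sinφ2-sinφ1·cosφ2·cosΔλ=-0.69611523; θ=atan2(y, x)=-134.4563° <0 so +360° → 225.5437° ≈ 225.5°
Leg 4: φ1=-0.5923944, φ2=-0.0035989, Δφ=0.5887955, Δλ=-1.6905503 rad; a=sin²(Δφ/2)+cosφ1·cosφ2·sin²(Δλ/2)=0.5485506592; c=2·atan2(√a, √(1-a))=1.668050886; dist=6371·c=10627.152 ≈ 10627.2 km; running total=31699.6 km
Leg 4 bearing: y=sinΔλ·cosφ2=-0.99283162, x=cosφ1·sinφ2-sinφ1·cosφ2·cosΔλ=-0.06969005; θ=atan2(y, x)=-94.0152° <0 so +360° → 265.9848° ≈ 266.0°
Leg 5: φ1=-0.0035989, φ2=0.7626722, Δφ=0.7662711, Δλ=-0.0159418 rad; a=sin²(Δφ/2)+cosφ1·cosφ2·sin²(Δλ/2)=0.1397951889; c=2·atan2(√a, √(1-a))=0.766403571; dist=6371·c=4882.757 ≈ 4882.8 km; running total=36582.4 km
Leg 5 bearing: y=sinΔλ·cosφ2=-0.01152534, x=cosφ1·sinφ2-sinφ1·cosφ2·cosΔλ=0.69345306; θ=atan2(y, x)=-0.9522° <0 so +360° → 359.0478° ≈ 359.0°
Leg 6: φ1=0.7626722, φ2=0.7047151, Δφ=-0.0579571, Δλ=1.3206557 rad; a=sin²(Δφ/2)+cosφ1·cosφ2·sin²(Δλ/2)=0.2080567565; c=2·atan2(√a, √(1-a))=0.947288546; dist=6371·c=6035.175 ≈ 6035.2 km; running total=42617.6 km
Leg 6 bearing: y=sinΔλ·cosφ2=0.73808726, x=cosφ1·sinφ2-sinφ1·cosφ2·cosΔλ=0.33808841; θ=atan2(y, x)=65.3894° ≈ 65.4°
Leg 7: φ1=0.7047151, φ2=0.3390285, Δφ=-0.3656866, Δλ=-1.6668366 rad; a=sin²(Δφ/2)+cosφ1·cosφ2·sin²(Δλ/2)=0.4267236970; c=2·atan2(√a, √(1-a))=1.423713983; dist=6371·c=9070.482 ≈ 9070.5 km; running total=51688.1 km
Leg 7 bearing: y=sinΔλ·cosφ2=-0.93873221, x=cosφ1·sinφ2-sinφ1·cosφ2·cosΔλ=0.31193616; θ=atan2(y, x)=-71.6186° <0 so +360° → 288.3814° ≈ 288.4°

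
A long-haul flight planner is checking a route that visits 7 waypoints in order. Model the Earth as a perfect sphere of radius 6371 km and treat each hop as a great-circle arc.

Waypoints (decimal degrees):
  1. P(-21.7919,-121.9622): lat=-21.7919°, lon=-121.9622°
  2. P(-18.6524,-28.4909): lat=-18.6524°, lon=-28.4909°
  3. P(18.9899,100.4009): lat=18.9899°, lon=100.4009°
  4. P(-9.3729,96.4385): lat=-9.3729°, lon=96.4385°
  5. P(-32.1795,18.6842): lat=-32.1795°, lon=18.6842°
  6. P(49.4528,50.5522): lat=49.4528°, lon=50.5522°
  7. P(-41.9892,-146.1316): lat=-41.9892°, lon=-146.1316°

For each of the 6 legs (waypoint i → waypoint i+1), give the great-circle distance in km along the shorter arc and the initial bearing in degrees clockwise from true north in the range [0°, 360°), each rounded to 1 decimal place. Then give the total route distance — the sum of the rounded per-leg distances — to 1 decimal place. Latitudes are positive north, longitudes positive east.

Leg 1: dist=9590.2 km, bearing=108.6°
Leg 2: dist=14655.8 km, bearing=80.9°
Leg 3: dist=3183.6 km, bearing=188.2°
Leg 4: dist=8306.4 km, bearing=239.0°
Leg 5: dist=9608.5 km, bearing=20.1°
Leg 6: dist=18482.0 km, bearing=63.6°
Total: 63826.5 km

Leg 1: φ1=-0.3803404, φ2=-0.3255458, Δφ=0.0547946, Δλ=1.6313819 rad; a=sin²(Δφ/2)+cosφ1·cosφ2·sin²(Δλ/2)=0.4672687969; c=2·atan2(√a, √(1-a))=1.505287076; dist=6371·c=9590.184 ≈ 9590.2 km; running total=9590.2 km
Leg 1 bearing: y=sinΔλ·cosφ2=0.94573793, x=cosφ1·sinφ2-sinφ1·cosφ2·cosΔλ=-0.31826788; θ=atan2(y, x)=108.5996° ≈ 108.6°
Leg 2: φ1=-0.3255458, φ2=0.3314363, Δφ=0.6569821, Δλ=2.2495863 rad; a=sin²(Δφ/2)+cosφ1·cosφ2·sin²(Δλ/2)=0.8332854699; c=2·atan2(√a, √(1-a))=2.300395559; dist=6371·c=14655.820 ≈ 14655.8 km; running total=24246.0 km
Leg 2 bearing: y=sinΔλ·cosφ2=0.73597298, x=cosφ1·sinφ2-sinφ1·cosφ2·cosΔλ=0.11843545; θ=atan2(y, x)=80.8581° ≈ 80.9°
Leg 3: φ1=0.3314363, φ2=-0.1635880, Δφ=-0.4950242, Δλ=-0.0691569 rad; a=sin²(Δφ/2)+cosφ1·cosφ2·sin²(Δλ/2)=0.0611364619; c=2·atan2(√a, √(1-a))=0.499698485; dist=6371·c=3183.579 ≈ 3183.6 km; running total=27429.6 km
Leg 3 bearing: y=sinΔλ·cosφ2=-0.06817926, x=cosφ1·sinφ2-sinφ1·cosφ2·cosΔλ=-0.47428554; θ=atan2(y, x)=-171.8197° <0 so +360° → 188.1803° ≈ 188.2°
Leg 4: φ1=-0.1635880, φ2=-0.5616382, Δφ=-0.3980503, Δλ=-1.3570685 rad; a=sin²(Δφ/2)+cosφ1·cosφ2·sin²(Δλ/2)=0.3680702629; c=2·atan2(√a, √(1-a))=1.303775026; dist=6371·c=8306.351 ≈ 8306.4 km; running total=35736.0 km
Leg 4 bearing: y=sinΔλ·cosφ2=-0.82712602, x=cosφ1·sinφ2-sinφ1·cosφ2·cosΔλ=-0.49622648; θ=atan2(y, x)=-120.9613° <0 so +360° → 239.0387° ≈ 239.0°
Leg 5: φ1=-0.5616382, φ2=0.8631142, Δφ=1.4247524, Δλ=0.5562015 rad; a=sin²(Δφ/2)+cosφ1·cosφ2·sin²(Δλ/2)=0.4687050040; c=2·atan2(√a, √(1-a))=1.508165396; dist=6371·c=9608.522 ≈ 9608.5 km; running total=45344.5 km
Leg 5 bearing: y=sinΔλ·cosφ2=0.34321586, x=cosφ1·sinφ2-sinφ1·cosφ2·cosΔλ=0.93716880; θ=atan2(y, x)=20.1141° ≈ 20.1°
Leg 6: φ1=0.8631142, φ2=-0.7328498, Δφ=-1.5959640, Δλ=-3.4327799 rad; a=sin²(Δφ/2)+cosφ1·cosφ2·sin²(Δλ/2)=0.9855937213; c=2·atan2(√a, √(1-a))=2.900960191; dist=6371·c=18482.017 ≈ 18482.0 km; running total=63826.5 km
Leg 6 bearing: y=sinΔλ·cosφ2=0.21338542, x=cosφ1·sinφ2-sinφ1·cosφ2·cosΔλ=0.10612074; θ=atan2(y, x)=63.5579° ≈ 63.6°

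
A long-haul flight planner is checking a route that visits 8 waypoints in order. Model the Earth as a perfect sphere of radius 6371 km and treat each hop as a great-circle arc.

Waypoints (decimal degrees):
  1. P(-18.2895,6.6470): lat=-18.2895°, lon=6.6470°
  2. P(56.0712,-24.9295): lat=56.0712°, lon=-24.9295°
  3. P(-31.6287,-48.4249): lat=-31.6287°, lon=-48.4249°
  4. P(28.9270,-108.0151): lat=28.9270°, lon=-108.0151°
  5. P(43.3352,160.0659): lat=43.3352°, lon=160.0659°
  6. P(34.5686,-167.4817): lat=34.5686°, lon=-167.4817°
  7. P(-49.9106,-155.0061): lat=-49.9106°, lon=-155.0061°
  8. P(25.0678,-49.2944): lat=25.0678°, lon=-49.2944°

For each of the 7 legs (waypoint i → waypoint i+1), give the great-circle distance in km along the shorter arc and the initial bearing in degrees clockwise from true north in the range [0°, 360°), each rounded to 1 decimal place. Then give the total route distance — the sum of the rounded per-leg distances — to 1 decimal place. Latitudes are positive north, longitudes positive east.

Leg 1: φ1=-0.3192120, φ2=0.9786271, Δφ=1.2978390, Δλ=-0.5511139 rad; a=sin²(Δφ/2)+cosφ1·cosφ2·sin²(Δλ/2)=0.4044426781; c=2·atan2(√a, √(1-a))=1.378498730; dist=6371·c=8782.415 ≈ 8782.4 km; running total=8782.4 km
Leg 1 bearing: y=sinΔλ·cosφ2=-0.29227414, x=cosφ1·sinφ2-sinφ1·cosφ2·cosΔλ=0.93704377; θ=atan2(y, x)=-17.3233° <0 so +360° → 342.6767° ≈ 342.7°
Leg 2: φ1=0.9786271, φ2=-0.5520250, Δφ=-1.5306520, Δλ=-0.4100721 rad; a=sin²(Δφ/2)+cosφ1·cosφ2·sin²(Δλ/2)=0.4996344431; c=2·atan2(√a, √(1-a))=1.570065213; dist=6371·c=10002.885 ≈ 10002.9 km; running total=18785.3 km
Leg 2 bearing: y=sinΔλ·cosφ2=-0.33945793, x=cosφ1·sinφ2-sinφ1·cosφ2·cosΔλ=-0.94062095; θ=atan2(y, x)=-160.1561° <0 so +360° → 199.8439° ≈ 199.8°
Leg 3: φ1=-0.5520250, φ2=0.5048714, Δφ=1.0568963, Δλ=-1.0400452 rad; a=sin²(Δφ/2)+cosφ1·cosφ2·sin²(Δλ/2)=0.4382163573; c=2·atan2(√a, √(1-a))=1.446912405; dist=6371·c=9218.279 ≈ 9218.3 km; running total=28003.6 km
Leg 3 bearing: y=sinΔλ·cosφ2=-0.75482784, x=cosφ1·sinφ2-sinφ1·cosφ2·cosΔλ=0.64417859; θ=atan2(y, x)=-49.5222° <0 so +360° → 310.4778° ≈ 310.5°
Leg 4: φ1=0.5048714, φ2=0.7563419, Δφ=0.2514705, Δλ=4.6788961 rad; a=sin²(Δφ/2)+cosφ1·cosφ2·sin²(Δλ/2)=0.3446873475; c=2·atan2(√a, √(1-a))=1.254945518; dist=6371·c=7995.258 ≈ 7995.3 km; running total=35998.9 km
Leg 4 bearing: y=sinΔλ·cosφ2=-0.72694336, x=cosφ1·sinφ2-sinφ1·cosφ2·cosΔλ=0.61242573; θ=atan2(y, x)=-49.8870° <0 so +360° → 310.1130° ≈ 310.1°
Leg 5: φ1=0.7563419, φ2=0.6033359, Δφ=-0.1530060, Δλ=-5.7167841 rad; a=sin²(Δφ/2)+cosφ1·cosφ2·sin²(Δλ/2)=0.0526069300; c=2·atan2(√a, √(1-a))=0.462844329; dist=6371·c=2948.781 ≈ 2948.8 km; running total=38947.7 km
Leg 5 bearing: y=sinΔλ·cosφ2=0.44186087, x=cosφ1·sinφ2-sinφ1·cosφ2·cosΔλ=-0.06416178; θ=atan2(y, x)=98.2621° ≈ 98.3°
Leg 6: φ1=0.6033359, φ2=-0.8711043, Δφ=-1.4744402, Δλ=0.2177403 rad; a=sin²(Δφ/2)+cosφ1·cosφ2·sin²(Δλ/2)=0.4581569736; c=2·atan2(√a, √(1-a))=1.487012284; dist=6371·c=9473.755 ≈ 9473.8 km; running total=48421.5 km
Leg 6 bearing: y=sinΔλ·cosφ2=0.13911548, x=cosφ1·sinφ2-sinφ1·cosφ2·cosΔλ=-0.98673377; θ=atan2(y, x)=171.9750° ≈ 172.0°
Leg 7: φ1=-0.8711043, φ2=0.4375156, Δφ=1.3086199, Δλ=1.8450172 rad; a=sin²(Δφ/2)+cosφ1·cosφ2·sin²(Δλ/2)=0.7410513193; c=2·atan2(√a, √(1-a))=2.073849417; dist=6371·c=13212.495 ≈ 13212.5 km; running total=61634.0 km
Leg 7 bearing: y=sinΔλ·cosφ2=0.87196290, x=cosφ1·sinφ2-sinφ1·cosφ2·cosΔλ=0.08519237; θ=atan2(y, x)=84.4198° ≈ 84.4°

Leg 1: dist=8782.4 km, bearing=342.7°
Leg 2: dist=10002.9 km, bearing=199.8°
Leg 3: dist=9218.3 km, bearing=310.5°
Leg 4: dist=7995.3 km, bearing=310.1°
Leg 5: dist=2948.8 km, bearing=98.3°
Leg 6: dist=9473.8 km, bearing=172.0°
Leg 7: dist=13212.5 km, bearing=84.4°
Total: 61634.0 km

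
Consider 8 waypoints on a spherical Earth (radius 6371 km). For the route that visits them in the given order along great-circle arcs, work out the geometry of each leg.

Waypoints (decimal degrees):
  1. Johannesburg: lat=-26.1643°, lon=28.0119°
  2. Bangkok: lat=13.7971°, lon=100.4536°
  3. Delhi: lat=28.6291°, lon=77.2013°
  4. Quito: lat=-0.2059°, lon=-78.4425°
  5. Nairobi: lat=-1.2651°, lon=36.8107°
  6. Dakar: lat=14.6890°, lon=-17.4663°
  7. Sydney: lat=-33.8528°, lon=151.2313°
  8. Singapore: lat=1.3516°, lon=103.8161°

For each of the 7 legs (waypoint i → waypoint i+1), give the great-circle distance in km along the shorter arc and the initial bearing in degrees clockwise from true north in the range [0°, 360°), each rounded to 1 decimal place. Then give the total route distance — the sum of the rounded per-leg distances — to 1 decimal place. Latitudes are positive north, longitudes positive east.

Leg 1: φ1=-0.4566532, φ2=0.2408048, Δφ=0.6974580, Δλ=1.2643462 rad; a=sin²(Δφ/2)+cosφ1·cosφ2·sin²(Δλ/2)=0.4211035420; c=2·atan2(√a, √(1-a))=1.412341160; dist=6371·c=8998.026 ≈ 8998.0 km; running total=8998.0 km
Leg 1 bearing: y=sinΔλ·cosφ2=0.92590111, x=cosφ1·sinφ2-sinφ1·cosφ2·cosΔλ=0.34323247; θ=atan2(y, x)=69.6602° ≈ 69.7°
Leg 2: φ1=0.2408048, φ2=0.4996721, Δφ=0.2588672, Δλ=-0.4058292 rad; a=sin²(Δφ/2)+cosφ1·cosφ2·sin²(Δλ/2)=0.0512782134; c=2·atan2(√a, √(1-a))=0.456856603; dist=6371·c=2910.633 ≈ 2910.6 km; running total=11908.6 km
Leg 2 bearing: y=sinΔλ·cosφ2=-0.34651474, x=cosφ1·sinφ2-sinφ1·cosφ2·cosΔλ=0.27298822; θ=atan2(y, x)=-51.7686° <0 so +360° → 308.2314° ≈ 308.2°
Leg 3: φ1=0.4996721, φ2=-0.0035936, Δφ=-0.5032657, Δλ=-2.7164968 rad; a=sin²(Δφ/2)+cosφ1·cosφ2·sin²(Δλ/2)=0.9006684365; c=2·atan2(√a, √(1-a))=2.500322988; dist=6371·c=15929.558 ≈ 15929.6 km; running total=27838.2 km
Leg 3 bearing: y=sinΔλ·cosφ2=-0.41240547, x=cosφ1·sinφ2-sinφ1·cosφ2·cosΔλ=0.43333699; θ=atan2(y, x)=-43.5823° <0 so +360° → 316.4177° ≈ 316.4°
Leg 4: φ1=-0.0035936, φ2=-0.0220802, Δφ=-0.0184865, Δλ=2.0115478 rad; a=sin²(Δφ/2)+cosφ1·cosφ2·sin²(Δλ/2)=0.7132165834; c=2·atan2(√a, √(1-a))=2.011342073; dist=6371·c=12814.260 ≈ 12814.3 km; running total=40652.5 km
Leg 4 bearing: y=sinΔλ·cosφ2=0.90421086, x=cosφ1·sinφ2-sinφ1·cosφ2·cosΔλ=-0.02361096; θ=atan2(y, x)=91.4958° ≈ 91.5°
Leg 5: φ1=-0.0220802, φ2=0.2563714, Δφ=0.2784516, Δλ=-0.9473124 rad; a=sin²(Δφ/2)+cosφ1·cosφ2·sin²(Δλ/2)=0.2204759124; c=2·atan2(√a, √(1-a))=0.977558945; dist=6371·c=6228.028 ≈ 6228.0 km; running total=46880.5 km
Leg 5 bearing: y=sinΔλ·cosφ2=-0.78531510, x=cosφ1·sinφ2-sinφ1·cosφ2·cosΔλ=0.26597994; θ=atan2(y, x)=-71.2892° <0 so +360° → 288.7108° ≈ 288.7°
Leg 6: φ1=0.2563714, φ2=-0.5908428, Δφ=-0.8472142, Δλ=2.9443286 rad; a=sin²(Δφ/2)+cosφ1·cosφ2·sin²(Δλ/2)=0.9645022835; c=2·atan2(√a, √(1-a))=2.762510161; dist=6371·c=17599.952 ≈ 17600.0 km; running total=64480.5 km
Leg 6 bearing: y=sinΔλ·cosφ2=0.16276179, x=cosφ1·sinφ2-sinφ1·cosφ2·cosΔλ=-0.33235390; θ=atan2(y, x)=153.9079° ≈ 153.9°
Leg 7: φ1=-0.5908428, φ2=0.0235899, Δφ=0.6144327, Δλ=-0.8275514 rad; a=sin²(Δφ/2)+cosφ1·cosφ2·sin²(Δλ/2)=0.2256660735; c=2·atan2(√a, √(1-a))=0.990026324; dist=6371·c=6307.458 ≈ 6307.5 km; running total=70788.0 km
Leg 7 bearing: y=sinΔλ·cosφ2=-0.73607178, x=cosφ1·sinφ2-sinφ1·cosφ2·cosΔλ=0.39643654; θ=atan2(y, x)=-61.6938° <0 so +360° → 298.3062° ≈ 298.3°

Leg 1: dist=8998.0 km, bearing=69.7°
Leg 2: dist=2910.6 km, bearing=308.2°
Leg 3: dist=15929.6 km, bearing=316.4°
Leg 4: dist=12814.3 km, bearing=91.5°
Leg 5: dist=6228.0 km, bearing=288.7°
Leg 6: dist=17600.0 km, bearing=153.9°
Leg 7: dist=6307.5 km, bearing=298.3°
Total: 70788.0 km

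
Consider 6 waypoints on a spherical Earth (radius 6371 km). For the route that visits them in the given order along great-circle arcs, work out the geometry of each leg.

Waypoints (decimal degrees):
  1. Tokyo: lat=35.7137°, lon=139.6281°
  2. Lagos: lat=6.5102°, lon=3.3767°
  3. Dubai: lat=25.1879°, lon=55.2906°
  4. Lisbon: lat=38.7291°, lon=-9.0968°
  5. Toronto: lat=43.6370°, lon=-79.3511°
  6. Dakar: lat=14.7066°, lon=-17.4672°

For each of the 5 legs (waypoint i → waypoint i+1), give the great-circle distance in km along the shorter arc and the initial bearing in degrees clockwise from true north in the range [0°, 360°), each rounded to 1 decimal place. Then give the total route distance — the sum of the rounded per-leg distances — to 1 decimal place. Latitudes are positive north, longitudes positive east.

Leg 1: φ1=0.6233217, φ2=0.1136244, Δφ=-0.5096972, Δλ=-2.3780355 rad; a=sin²(Δφ/2)+cosφ1·cosφ2·sin²(Δλ/2)=0.7582833339; c=2·atan2(√a, √(1-a))=2.113632660; dist=6371·c=13465.954 ≈ 13466.0 km; running total=13466.0 km
Leg 1 bearing: y=sinΔλ·cosφ2=-0.68703643, x=cosφ1·sinφ2-sinφ1·cosφ2·cosΔλ=0.51101842; θ=atan2(y, x)=-53.3581° <0 so +360° → 306.6419° ≈ 306.6°
Leg 2: φ1=0.1136244, φ2=0.4396118, Δφ=0.3259874, Δλ=0.9060685 rad; a=sin²(Δφ/2)+cosφ1·cosφ2·sin²(Δλ/2)=0.1985763651; c=2·atan2(√a, √(1-a))=0.923731360; dist=6371·c=5885.092 ≈ 5885.1 km; running total=19351.1 km
Leg 2 bearing: y=sinΔλ·cosφ2=0.71224628, x=cosφ1·sinφ2-sinφ1·cosφ2·cosΔλ=0.35955585; θ=atan2(y, x)=63.2145° ≈ 63.2°
Leg 3: φ1=0.4396118, φ2=0.6759503, Δφ=0.2363385, Δλ=-1.1237721 rad; a=sin²(Δφ/2)+cosφ1·cosφ2·sin²(Δλ/2)=0.2142850127; c=2·atan2(√a, √(1-a))=0.962549038; dist=6371·c=6132.400 ≈ 6132.4 km; running total=25483.5 km
Leg 3 bearing: y=sinΔλ·cosφ2=-0.70345691, x=cosφ1·sinφ2-sinφ1·cosφ2·cosΔλ=0.42263005; θ=atan2(y, x)=-59.0030° <0 so +360° → 300.9970° ≈ 301.0°
Leg 4: φ1=0.6759503, φ2=0.7616093, Δφ=0.0856590, Δλ=-1.2261688 rad; a=sin²(Δφ/2)+cosφ1·cosφ2·sin²(Δλ/2)=0.1887553805; c=2·atan2(√a, √(1-a))=0.898877017; dist=6371·c=5726.745 ≈ 5726.7 km; running total=31210.2 km
Leg 4 bearing: y=sinΔλ·cosφ2=-0.68117226, x=cosφ1·sinφ2-sinφ1·cosφ2·cosΔλ=0.38537190; θ=atan2(y, x)=-60.5011° <0 so +360° → 299.4989° ≈ 299.5°
Leg 5: φ1=0.7616093, φ2=0.2566786, Δφ=-0.5049307, Δλ=1.0800778 rad; a=sin²(Δφ/2)+cosφ1·cosφ2·sin²(Δλ/2)=0.2474593357; c=2·atan2(√a, √(1-a))=1.041320133; dist=6371·c=6634.251 ≈ 6634.3 km; running total=37844.5 km
Leg 5 bearing: y=sinΔλ·cosφ2=0.85309903, x=cosφ1·sinφ2-sinφ1·cosφ2·cosΔλ=-0.13082392; θ=atan2(y, x)=98.7185° ≈ 98.7°

Leg 1: dist=13466.0 km, bearing=306.6°
Leg 2: dist=5885.1 km, bearing=63.2°
Leg 3: dist=6132.4 km, bearing=301.0°
Leg 4: dist=5726.7 km, bearing=299.5°
Leg 5: dist=6634.3 km, bearing=98.7°
Total: 37844.5 km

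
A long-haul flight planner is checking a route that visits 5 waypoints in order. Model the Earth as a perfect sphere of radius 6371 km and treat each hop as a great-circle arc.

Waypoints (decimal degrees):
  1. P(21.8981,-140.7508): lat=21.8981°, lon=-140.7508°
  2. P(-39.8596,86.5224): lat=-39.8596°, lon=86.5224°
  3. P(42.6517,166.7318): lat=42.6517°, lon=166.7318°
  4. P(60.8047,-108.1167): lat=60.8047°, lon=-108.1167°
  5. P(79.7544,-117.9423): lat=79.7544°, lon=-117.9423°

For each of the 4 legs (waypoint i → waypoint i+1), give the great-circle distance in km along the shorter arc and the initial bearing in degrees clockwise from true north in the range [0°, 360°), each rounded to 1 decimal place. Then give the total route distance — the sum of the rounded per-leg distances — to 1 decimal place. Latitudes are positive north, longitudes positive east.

Leg 1: dist=15149.6 km, bearing=234.6°
Leg 2: dist=12205.8 km, bearing=50.4°
Leg 3: dist=5732.4 km, bearing=38.4°
Leg 4: dist=2131.9 km, bearing=354.7°
Total: 35219.7 km

Leg 1: φ1=0.3821939, φ2=-0.6956813, Δφ=-1.0778752, Δλ=3.9666656 rad; a=sin²(Δφ/2)+cosφ1·cosφ2·sin²(Δλ/2)=0.8611417738; c=2·atan2(√a, √(1-a))=2.377894825; dist=6371·c=15149.568 ≈ 15149.6 km; running total=15149.6 km
Leg 1 bearing: y=sinΔλ·cosφ2=-0.56388957, x=cosφ1·sinφ2-sinφ1·cosφ2·cosΔλ=-0.40041857; θ=atan2(y, x)=-125.3786° <0 so +360° → 234.6214° ≈ 234.6°
Leg 2: φ1=-0.6956813, φ2=0.7444126, Δφ=1.4400939, Δλ=1.3999181 rad; a=sin²(Δφ/2)+cosφ1·cosφ2·sin²(Δλ/2)=0.6691184509; c=2·atan2(√a, √(1-a))=1.915839070; dist=6371·c=12205.811 ≈ 12205.8 km; running total=27355.4 km
Leg 2 bearing: y=sinΔλ·cosφ2=0.72477426, x=cosφ1·sinφ2-sinφ1·cosφ2·cosΔλ=0.60024834; θ=atan2(y, x)=50.3689° ≈ 50.4°
Leg 3: φ1=0.7444126, φ2=1.0612422, Δφ=0.3168296, Δλ=-4.7970113 rad; a=sin²(Δφ/2)+cosφ1·cosφ2·sin²(Δλ/2)=0.1891051844; c=2·atan2(√a, √(1-a))=0.899770620; dist=6371·c=5732.439 ≈ 5732.4 km; running total=33087.8 km
Leg 3 bearing: y=sinΔλ·cosφ2=0.48604258, x=cosφ1·sinφ2-sinφ1·cosφ2·cosΔλ=0.61411746; θ=atan2(y, x)=38.3598° ≈ 38.4°
Leg 4: φ1=1.0612422, φ2=1.3919769, Δφ=0.3307347, Δλ=-0.1714891 rad; a=sin²(Δφ/2)+cosφ1·cosφ2·sin²(Δλ/2)=0.0277343086; c=2·atan2(√a, √(1-a))=0.334631543; dist=6371·c=2131.938 ≈ 2131.9 km; running total=35219.7 km
Leg 4 bearing: y=sinΔλ·cosφ2=-0.03035313, x=cosφ1·sinφ2-sinφ1·cosφ2·cosΔλ=0.32701553; θ=atan2(y, x)=-5.3029° <0 so +360° → 354.6971° ≈ 354.7°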